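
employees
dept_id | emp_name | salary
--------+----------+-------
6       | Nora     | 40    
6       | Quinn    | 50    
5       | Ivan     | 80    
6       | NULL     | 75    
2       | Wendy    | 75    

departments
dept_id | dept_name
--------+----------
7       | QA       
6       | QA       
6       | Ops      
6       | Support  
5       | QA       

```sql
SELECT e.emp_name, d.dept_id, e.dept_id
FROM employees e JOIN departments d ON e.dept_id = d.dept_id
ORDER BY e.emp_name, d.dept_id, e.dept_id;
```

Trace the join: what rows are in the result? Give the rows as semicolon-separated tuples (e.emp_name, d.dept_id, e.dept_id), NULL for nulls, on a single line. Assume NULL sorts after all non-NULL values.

INNER JOIN keeps only pairs where the ON condition holds.
Matching on e.dept_id = d.dept_id.
- dept_id=6: 3 matching d row(s), so 3 row(s) emitted.
- dept_id=6: 3 matching d row(s), so 3 row(s) emitted.
- dept_id=5: 1 matching d row(s), so 1 row(s) emitted.
- dept_id=6: 3 matching d row(s), so 3 row(s) emitted.
- dept_id=2: no matching d row, dropped.
After projecting and ordering:
e.emp_name | d.dept_id | e.dept_id
Ivan | 5 | 5
Nora | 6 | 6
Nora | 6 | 6
Nora | 6 | 6
Quinn | 6 | 6
Quinn | 6 | 6
Quinn | 6 | 6
NULL | 6 | 6
NULL | 6 | 6
NULL | 6 | 6

(Ivan, 5, 5); (Nora, 6, 6); (Nora, 6, 6); (Nora, 6, 6); (Quinn, 6, 6); (Quinn, 6, 6); (Quinn, 6, 6); (NULL, 6, 6); (NULL, 6, 6); (NULL, 6, 6)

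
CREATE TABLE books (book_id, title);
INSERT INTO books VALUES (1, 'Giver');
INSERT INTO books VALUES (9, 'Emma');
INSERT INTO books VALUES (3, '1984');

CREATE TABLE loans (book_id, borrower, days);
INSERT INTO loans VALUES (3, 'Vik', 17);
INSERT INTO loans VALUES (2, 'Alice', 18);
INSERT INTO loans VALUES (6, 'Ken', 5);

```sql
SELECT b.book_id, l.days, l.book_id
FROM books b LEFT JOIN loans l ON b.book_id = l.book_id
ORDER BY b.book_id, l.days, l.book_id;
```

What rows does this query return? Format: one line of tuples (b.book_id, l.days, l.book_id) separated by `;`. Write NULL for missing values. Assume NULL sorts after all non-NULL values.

LEFT JOIN keeps every row from `books`; unmatched rows get NULL for `loans`'s columns.
Matching on b.book_id = l.book_id.
Matched pairs: 1; unmatched b rows kept: 2.

(1, NULL, NULL); (3, 17, 3); (9, NULL, NULL)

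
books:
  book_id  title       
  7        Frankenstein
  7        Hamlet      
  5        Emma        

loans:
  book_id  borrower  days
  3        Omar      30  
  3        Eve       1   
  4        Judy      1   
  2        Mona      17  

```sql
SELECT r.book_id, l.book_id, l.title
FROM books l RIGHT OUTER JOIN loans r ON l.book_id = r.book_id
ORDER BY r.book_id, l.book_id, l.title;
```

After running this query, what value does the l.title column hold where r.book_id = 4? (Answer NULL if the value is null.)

NULL

RIGHT JOIN keeps every row from `loans`; unmatched rows get NULL for `books`'s columns.
Matching on l.book_id = r.book_id.
Matched pairs: 0; unmatched r rows kept: 4.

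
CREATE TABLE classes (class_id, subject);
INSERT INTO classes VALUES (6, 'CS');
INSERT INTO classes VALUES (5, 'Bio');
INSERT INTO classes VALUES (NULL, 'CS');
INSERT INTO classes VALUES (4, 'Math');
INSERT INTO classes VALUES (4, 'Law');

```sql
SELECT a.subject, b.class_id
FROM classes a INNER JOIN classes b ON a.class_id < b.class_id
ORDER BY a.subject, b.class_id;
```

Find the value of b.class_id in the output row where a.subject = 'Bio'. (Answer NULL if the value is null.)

INNER JOIN keeps only pairs where the ON condition holds.
Matching on a.class_id < b.class_id. A NULL in a compared column never satisfies the condition.
Matched pairs: 5.

6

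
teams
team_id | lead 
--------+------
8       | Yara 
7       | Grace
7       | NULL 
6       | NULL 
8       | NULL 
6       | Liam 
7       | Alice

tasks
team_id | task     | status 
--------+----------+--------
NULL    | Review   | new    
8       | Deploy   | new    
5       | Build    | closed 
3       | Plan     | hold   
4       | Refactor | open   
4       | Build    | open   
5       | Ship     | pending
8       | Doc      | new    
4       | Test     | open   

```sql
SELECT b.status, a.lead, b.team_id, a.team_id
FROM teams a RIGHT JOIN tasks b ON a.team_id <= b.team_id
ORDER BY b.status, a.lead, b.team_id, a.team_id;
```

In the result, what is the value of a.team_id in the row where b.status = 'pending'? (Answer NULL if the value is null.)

NULL

RIGHT JOIN keeps every row from `tasks`; unmatched rows get NULL for `teams`'s columns.
Matching on a.team_id <= b.team_id. A NULL in a compared column never satisfies the condition.
- a row (team_id=8): matches 2 b row(s) → 2 output row(s).
- a row (team_id=7): matches 2 b row(s) → 2 output row(s).
- a row (team_id=7): matches 2 b row(s) → 2 output row(s).
- a row (team_id=6): matches 2 b row(s) → 2 output row(s).
- a row (team_id=8): matches 2 b row(s) → 2 output row(s).
- a row (team_id=6): matches 2 b row(s) → 2 output row(s).
- a row (team_id=7): matches 2 b row(s) → 2 output row(s).
- 7 row(s) from b found no a partner → padded with NULL.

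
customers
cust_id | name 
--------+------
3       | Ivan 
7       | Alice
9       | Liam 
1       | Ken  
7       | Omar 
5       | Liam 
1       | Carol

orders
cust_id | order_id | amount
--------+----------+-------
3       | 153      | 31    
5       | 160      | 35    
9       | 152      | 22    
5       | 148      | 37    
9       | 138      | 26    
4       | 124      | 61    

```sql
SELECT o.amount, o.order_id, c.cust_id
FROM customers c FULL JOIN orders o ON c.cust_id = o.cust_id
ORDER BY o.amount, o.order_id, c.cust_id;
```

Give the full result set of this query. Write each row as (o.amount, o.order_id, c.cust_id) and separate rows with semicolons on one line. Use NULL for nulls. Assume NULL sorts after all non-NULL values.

FULL OUTER JOIN keeps every row from both sides; unmatched rows get NULL for the other side's columns.
Matching on c.cust_id = o.cust_id.
- c row (cust_id=3): matches 1 o row(s) → 1 output row(s).
- c row (cust_id=7): no match → kept, o columns NULL.
- c row (cust_id=9): matches 2 o row(s) → 2 output row(s).
- c row (cust_id=1): no match → kept, o columns NULL.
- c row (cust_id=7): no match → kept, o columns NULL.
- c row (cust_id=5): matches 2 o row(s) → 2 output row(s).
- c row (cust_id=1): no match → kept, o columns NULL.
- 1 o row(s) had no c match → kept, c columns NULL.
After projecting and ordering:
o.amount | o.order_id | c.cust_id
22 | 152 | 9
26 | 138 | 9
31 | 153 | 3
35 | 160 | 5
37 | 148 | 5
61 | 124 | NULL
NULL | NULL | 1
NULL | NULL | 1
NULL | NULL | 7
NULL | NULL | 7

(22, 152, 9); (26, 138, 9); (31, 153, 3); (35, 160, 5); (37, 148, 5); (61, 124, NULL); (NULL, NULL, 1); (NULL, NULL, 1); (NULL, NULL, 7); (NULL, NULL, 7)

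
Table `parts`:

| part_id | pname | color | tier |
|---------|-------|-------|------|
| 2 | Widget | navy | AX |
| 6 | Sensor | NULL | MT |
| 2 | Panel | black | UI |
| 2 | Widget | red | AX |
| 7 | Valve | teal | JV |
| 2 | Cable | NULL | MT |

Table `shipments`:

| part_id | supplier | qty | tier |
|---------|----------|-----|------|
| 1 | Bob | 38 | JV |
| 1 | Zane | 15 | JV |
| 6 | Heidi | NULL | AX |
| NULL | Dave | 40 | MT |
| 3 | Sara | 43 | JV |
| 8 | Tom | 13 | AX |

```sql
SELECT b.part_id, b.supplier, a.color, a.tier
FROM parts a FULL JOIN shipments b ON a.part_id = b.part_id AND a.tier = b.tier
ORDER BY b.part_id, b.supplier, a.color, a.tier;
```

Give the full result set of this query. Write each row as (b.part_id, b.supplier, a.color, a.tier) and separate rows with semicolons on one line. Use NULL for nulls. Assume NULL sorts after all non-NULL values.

FULL OUTER JOIN keeps every row from both sides; unmatched rows get NULL for the other side's columns.
Matching on a.part_id = b.part_id AND a.tier = b.tier. A NULL in a compared column never satisfies the condition.
- part_id=2, tier=AX: no b row matches, row kept with b columns NULL.
- part_id=6, tier=MT: no b row matches, row kept with b columns NULL.
- part_id=2, tier=UI: no b row matches, row kept with b columns NULL.
- part_id=2, tier=AX: no b row matches, row kept with b columns NULL.
- part_id=7, tier=JV: no b row matches, row kept with b columns NULL.
- part_id=2, tier=MT: no b row matches, row kept with b columns NULL.
- plus 6 unmatched b row(s), each kept with NULL a columns.

(1, Bob, NULL, NULL); (1, Zane, NULL, NULL); (3, Sara, NULL, NULL); (6, Heidi, NULL, NULL); (8, Tom, NULL, NULL); (NULL, Dave, NULL, NULL); (NULL, NULL, black, UI); (NULL, NULL, navy, AX); (NULL, NULL, red, AX); (NULL, NULL, teal, JV); (NULL, NULL, NULL, MT); (NULL, NULL, NULL, MT)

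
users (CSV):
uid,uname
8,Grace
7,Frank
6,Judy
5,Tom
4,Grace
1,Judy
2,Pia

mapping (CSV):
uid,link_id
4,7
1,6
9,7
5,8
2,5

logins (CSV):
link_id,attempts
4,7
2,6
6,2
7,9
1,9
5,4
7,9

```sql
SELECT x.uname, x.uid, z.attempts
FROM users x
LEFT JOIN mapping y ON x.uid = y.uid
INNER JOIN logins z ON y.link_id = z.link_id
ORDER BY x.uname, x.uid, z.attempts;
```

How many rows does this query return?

4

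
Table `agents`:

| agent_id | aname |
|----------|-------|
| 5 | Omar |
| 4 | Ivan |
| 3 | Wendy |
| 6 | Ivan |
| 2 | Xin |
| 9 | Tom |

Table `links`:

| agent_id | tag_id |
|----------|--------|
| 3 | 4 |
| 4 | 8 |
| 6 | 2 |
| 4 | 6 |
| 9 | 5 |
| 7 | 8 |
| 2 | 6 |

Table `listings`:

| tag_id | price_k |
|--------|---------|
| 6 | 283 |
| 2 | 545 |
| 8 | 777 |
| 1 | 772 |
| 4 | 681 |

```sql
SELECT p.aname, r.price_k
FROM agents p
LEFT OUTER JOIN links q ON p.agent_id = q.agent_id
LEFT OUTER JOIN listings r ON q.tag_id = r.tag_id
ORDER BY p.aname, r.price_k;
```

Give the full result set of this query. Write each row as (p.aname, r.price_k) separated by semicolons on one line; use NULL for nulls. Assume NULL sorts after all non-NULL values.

(Ivan, 283); (Ivan, 545); (Ivan, 777); (Omar, NULL); (Tom, NULL); (Wendy, 681); (Xin, 283)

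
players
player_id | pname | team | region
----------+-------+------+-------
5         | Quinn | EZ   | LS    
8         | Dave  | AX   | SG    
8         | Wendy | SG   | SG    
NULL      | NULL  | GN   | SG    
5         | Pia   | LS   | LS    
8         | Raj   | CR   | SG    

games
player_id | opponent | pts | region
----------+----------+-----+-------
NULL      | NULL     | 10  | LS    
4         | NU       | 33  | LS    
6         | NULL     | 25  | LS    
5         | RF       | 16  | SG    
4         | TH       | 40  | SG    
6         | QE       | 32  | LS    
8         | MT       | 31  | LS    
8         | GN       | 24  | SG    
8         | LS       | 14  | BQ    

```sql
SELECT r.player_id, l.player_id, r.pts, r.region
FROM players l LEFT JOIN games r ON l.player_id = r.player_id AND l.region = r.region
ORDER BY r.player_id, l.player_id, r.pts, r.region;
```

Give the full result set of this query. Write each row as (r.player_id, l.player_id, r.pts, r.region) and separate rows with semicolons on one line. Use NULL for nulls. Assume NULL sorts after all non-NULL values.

(8, 8, 24, SG); (8, 8, 24, SG); (8, 8, 24, SG); (NULL, 5, NULL, NULL); (NULL, 5, NULL, NULL); (NULL, NULL, NULL, NULL)

LEFT JOIN keeps every row from `players`; unmatched rows get NULL for `games`'s columns.
Matching on l.player_id = r.player_id AND l.region = r.region. A NULL in a compared column never satisfies the condition.
- player_id=5, region=LS: no r row matches, row kept with r columns NULL.
- player_id=8, region=SG: 1 matching r row(s), so 1 row(s) emitted.
- player_id=8, region=SG: 1 matching r row(s), so 1 row(s) emitted.
- player_id=NULL, region=SG: no r row matches, row kept with r columns NULL.
- player_id=5, region=LS: no r row matches, row kept with r columns NULL.
- player_id=8, region=SG: 1 matching r row(s), so 1 row(s) emitted.
After projecting and ordering:
r.player_id | l.player_id | r.pts | r.region
8 | 8 | 24 | SG
8 | 8 | 24 | SG
8 | 8 | 24 | SG
NULL | 5 | NULL | NULL
NULL | 5 | NULL | NULL
NULL | NULL | NULL | NULL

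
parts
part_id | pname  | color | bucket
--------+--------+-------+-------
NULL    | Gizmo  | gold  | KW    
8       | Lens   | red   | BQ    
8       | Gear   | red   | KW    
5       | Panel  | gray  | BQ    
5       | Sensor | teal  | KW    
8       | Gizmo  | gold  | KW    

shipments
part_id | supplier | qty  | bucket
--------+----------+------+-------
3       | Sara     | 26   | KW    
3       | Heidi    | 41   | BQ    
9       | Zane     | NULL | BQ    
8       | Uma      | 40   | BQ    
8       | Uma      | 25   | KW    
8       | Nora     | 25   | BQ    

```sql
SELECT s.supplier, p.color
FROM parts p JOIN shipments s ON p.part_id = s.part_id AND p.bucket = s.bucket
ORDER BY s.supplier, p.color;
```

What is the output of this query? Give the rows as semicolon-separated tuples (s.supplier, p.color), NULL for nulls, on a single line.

(Nora, red); (Uma, gold); (Uma, red); (Uma, red)

INNER JOIN keeps only pairs where the ON condition holds.
Matching on p.part_id = s.part_id AND p.bucket = s.bucket. A NULL in a compared column never satisfies the condition.
Matched pairs: 4.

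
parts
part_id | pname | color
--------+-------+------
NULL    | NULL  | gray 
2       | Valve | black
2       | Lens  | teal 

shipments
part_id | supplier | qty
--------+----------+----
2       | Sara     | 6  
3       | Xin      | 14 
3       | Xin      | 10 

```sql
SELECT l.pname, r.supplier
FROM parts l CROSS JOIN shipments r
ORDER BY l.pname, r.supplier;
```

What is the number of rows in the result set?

CROSS JOIN pairs every row of `parts` with every row of `shipments`: 3 × 3 = 9 rows.

9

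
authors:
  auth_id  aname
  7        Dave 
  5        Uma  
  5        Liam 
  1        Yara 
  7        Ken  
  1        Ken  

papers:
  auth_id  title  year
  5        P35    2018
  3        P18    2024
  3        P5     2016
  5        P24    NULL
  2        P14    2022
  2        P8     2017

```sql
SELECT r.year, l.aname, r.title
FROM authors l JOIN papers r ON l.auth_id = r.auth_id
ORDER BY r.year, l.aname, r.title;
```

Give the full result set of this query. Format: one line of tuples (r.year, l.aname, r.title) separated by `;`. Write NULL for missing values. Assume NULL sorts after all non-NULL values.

INNER JOIN keeps only pairs where the ON condition holds.
Matching on l.auth_id = r.auth_id.
- l[0] auth_id=7 → no match; dropped.
- l[1] auth_id=5 → 2 match(es) in r → 2 row(s).
- l[2] auth_id=5 → 2 match(es) in r → 2 row(s).
- l[3] auth_id=1 → no match; dropped.
- l[4] auth_id=7 → no match; dropped.
- l[5] auth_id=1 → no match; dropped.
After projecting and ordering:
r.year | l.aname | r.title
2018 | Liam | P35
2018 | Uma | P35
NULL | Liam | P24
NULL | Uma | P24

(2018, Liam, P35); (2018, Uma, P35); (NULL, Liam, P24); (NULL, Uma, P24)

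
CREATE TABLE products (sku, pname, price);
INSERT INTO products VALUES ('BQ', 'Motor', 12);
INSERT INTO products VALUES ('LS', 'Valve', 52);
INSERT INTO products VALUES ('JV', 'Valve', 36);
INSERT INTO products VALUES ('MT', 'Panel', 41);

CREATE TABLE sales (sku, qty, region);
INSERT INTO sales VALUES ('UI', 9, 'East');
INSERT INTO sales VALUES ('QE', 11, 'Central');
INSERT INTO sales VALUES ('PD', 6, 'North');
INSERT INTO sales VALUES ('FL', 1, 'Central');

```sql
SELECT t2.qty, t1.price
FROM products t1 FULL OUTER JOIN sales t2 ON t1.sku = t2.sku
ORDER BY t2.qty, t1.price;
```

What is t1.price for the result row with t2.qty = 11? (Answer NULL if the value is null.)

FULL OUTER JOIN keeps every row from both sides; unmatched rows get NULL for the other side's columns.
Matching on t1.sku = t2.sku.
Matched pairs: 0; unmatched t1 rows kept: 4; unmatched t2 rows kept: 4.

NULL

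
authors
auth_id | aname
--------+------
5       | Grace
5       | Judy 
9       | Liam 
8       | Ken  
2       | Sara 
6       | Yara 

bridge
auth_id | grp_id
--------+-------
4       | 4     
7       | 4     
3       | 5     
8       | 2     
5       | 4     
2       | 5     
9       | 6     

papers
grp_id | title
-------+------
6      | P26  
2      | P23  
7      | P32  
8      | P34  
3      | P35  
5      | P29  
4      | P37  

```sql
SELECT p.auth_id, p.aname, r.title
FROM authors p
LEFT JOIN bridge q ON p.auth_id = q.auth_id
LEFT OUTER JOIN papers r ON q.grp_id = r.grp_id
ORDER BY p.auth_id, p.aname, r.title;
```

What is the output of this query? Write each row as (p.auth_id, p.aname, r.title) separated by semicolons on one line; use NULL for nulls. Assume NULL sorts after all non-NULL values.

Step 1 — p LEFT JOIN q on auth_id → 6 row(s).
Then LEFT JOIN `papers r` on grp_id: each of those 6 rows is kept; rows whose q.grp_id has no match in r get NULL for r's columns.

(2, Sara, P29); (5, Grace, P37); (5, Judy, P37); (6, Yara, NULL); (8, Ken, P23); (9, Liam, P26)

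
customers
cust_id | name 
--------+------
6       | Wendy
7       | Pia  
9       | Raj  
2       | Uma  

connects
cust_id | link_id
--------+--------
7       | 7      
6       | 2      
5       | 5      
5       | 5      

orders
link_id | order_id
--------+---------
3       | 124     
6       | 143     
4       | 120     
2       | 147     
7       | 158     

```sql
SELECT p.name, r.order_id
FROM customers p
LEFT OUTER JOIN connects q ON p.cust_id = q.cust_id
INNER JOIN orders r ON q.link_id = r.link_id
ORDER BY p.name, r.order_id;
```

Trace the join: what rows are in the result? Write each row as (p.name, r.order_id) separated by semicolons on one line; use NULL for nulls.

(Pia, 158); (Wendy, 147)

Step 1 — p LEFT JOIN q on cust_id → 4 row(s).
Then INNER JOIN `orders r` on link_id: keep only rows whose q.link_id appears in r.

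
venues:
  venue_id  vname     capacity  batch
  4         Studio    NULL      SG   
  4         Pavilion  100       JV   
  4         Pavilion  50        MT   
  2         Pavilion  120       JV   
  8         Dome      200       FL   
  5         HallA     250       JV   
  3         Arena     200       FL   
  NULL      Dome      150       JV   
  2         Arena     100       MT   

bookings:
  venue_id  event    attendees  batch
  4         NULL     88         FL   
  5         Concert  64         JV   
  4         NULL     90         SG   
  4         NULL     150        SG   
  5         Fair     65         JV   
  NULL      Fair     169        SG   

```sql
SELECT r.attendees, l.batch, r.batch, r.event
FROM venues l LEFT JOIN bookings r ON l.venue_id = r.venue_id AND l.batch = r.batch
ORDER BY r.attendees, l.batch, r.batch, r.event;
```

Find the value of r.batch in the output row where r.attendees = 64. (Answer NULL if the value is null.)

LEFT JOIN keeps every row from `venues`; unmatched rows get NULL for `bookings`'s columns.
Matching on l.venue_id = r.venue_id AND l.batch = r.batch. A NULL in a compared column never satisfies the condition.
- venue_id=4, batch=SG: 2 matching r row(s), so 2 row(s) emitted.
- venue_id=4, batch=JV: no r row matches, row kept with r columns NULL.
- venue_id=4, batch=MT: no r row matches, row kept with r columns NULL.
- venue_id=2, batch=JV: no r row matches, row kept with r columns NULL.
- venue_id=8, batch=FL: no r row matches, row kept with r columns NULL.
- venue_id=5, batch=JV: 2 matching r row(s), so 2 row(s) emitted.
- venue_id=3, batch=FL: no r row matches, row kept with r columns NULL.
- venue_id=NULL, batch=JV: no r row matches, row kept with r columns NULL.
- venue_id=2, batch=MT: no r row matches, row kept with r columns NULL.

JV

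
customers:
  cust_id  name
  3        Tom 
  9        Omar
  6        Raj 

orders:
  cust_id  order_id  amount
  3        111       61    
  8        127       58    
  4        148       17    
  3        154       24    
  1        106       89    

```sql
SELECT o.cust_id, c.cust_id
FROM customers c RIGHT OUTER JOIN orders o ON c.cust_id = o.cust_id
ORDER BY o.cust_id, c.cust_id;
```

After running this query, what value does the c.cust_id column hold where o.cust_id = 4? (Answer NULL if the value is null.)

NULL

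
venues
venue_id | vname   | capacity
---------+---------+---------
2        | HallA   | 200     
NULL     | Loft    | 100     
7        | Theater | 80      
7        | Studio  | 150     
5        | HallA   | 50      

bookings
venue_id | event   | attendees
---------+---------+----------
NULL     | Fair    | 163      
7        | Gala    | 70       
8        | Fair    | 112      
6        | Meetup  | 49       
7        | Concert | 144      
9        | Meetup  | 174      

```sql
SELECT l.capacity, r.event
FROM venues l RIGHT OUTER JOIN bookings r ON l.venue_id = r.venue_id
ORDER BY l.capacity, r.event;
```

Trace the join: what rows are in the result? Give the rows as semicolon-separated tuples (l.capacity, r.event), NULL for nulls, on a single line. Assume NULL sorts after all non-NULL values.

RIGHT JOIN keeps every row from `bookings`; unmatched rows get NULL for `venues`'s columns.
Matching on l.venue_id = r.venue_id. A NULL in a compared column never satisfies the condition.
Matched pairs: 4; unmatched r rows kept: 4.

(80, Concert); (80, Gala); (150, Concert); (150, Gala); (NULL, Fair); (NULL, Fair); (NULL, Meetup); (NULL, Meetup)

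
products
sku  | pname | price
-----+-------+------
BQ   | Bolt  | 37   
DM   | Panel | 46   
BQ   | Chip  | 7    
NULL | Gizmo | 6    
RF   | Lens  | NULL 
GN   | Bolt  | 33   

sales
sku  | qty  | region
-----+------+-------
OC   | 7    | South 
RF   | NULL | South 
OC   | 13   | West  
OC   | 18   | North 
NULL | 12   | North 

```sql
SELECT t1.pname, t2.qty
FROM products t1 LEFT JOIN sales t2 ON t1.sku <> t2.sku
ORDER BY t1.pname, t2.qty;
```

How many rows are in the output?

20

LEFT JOIN keeps every row from `products`; unmatched rows get NULL for `sales`'s columns.
Matching on t1.sku <> t2.sku. A NULL in a compared column never satisfies the condition.
Matched pairs: 19; unmatched t1 rows kept: 1.
Total: 19 matched + 1 padded = 20 rows.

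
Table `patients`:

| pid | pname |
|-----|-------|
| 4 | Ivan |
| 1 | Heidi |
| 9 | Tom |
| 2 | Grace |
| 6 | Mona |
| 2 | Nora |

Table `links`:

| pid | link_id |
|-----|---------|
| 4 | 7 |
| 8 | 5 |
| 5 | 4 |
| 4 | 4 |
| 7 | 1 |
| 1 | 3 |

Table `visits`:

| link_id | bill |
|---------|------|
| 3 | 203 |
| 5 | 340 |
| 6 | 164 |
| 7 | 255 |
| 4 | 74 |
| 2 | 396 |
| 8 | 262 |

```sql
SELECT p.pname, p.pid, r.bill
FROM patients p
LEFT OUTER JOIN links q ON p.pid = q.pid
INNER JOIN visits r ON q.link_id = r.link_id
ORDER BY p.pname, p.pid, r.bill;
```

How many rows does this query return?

3

Step 1 — p LEFT JOIN q on pid → 7 row(s).
Then INNER JOIN `visits r` on link_id: keep only rows whose q.link_id appears in r.
Result: 3 row(s).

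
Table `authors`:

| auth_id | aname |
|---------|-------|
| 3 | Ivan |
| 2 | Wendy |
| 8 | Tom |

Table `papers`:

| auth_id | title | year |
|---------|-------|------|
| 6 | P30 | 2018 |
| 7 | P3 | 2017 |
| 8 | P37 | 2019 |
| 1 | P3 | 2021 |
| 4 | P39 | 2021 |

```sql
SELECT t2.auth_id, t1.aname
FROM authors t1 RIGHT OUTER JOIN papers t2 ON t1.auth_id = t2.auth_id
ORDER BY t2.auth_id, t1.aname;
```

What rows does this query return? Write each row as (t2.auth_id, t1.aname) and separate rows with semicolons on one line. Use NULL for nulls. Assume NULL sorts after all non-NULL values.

(1, NULL); (4, NULL); (6, NULL); (7, NULL); (8, Tom)

RIGHT JOIN keeps every row from `papers`; unmatched rows get NULL for `authors`'s columns.
Matching on t1.auth_id = t2.auth_id.
- t1 (auth_id=3) has no partner in t2.
- t1 (auth_id=2) has no partner in t2.
- t1 (auth_id=8) pairs with 1 row(s) of t2.
- plus 4 unmatched t2 row(s), each kept with NULL t1 columns.
After projecting and ordering:
t2.auth_id | t1.aname
1 | NULL
4 | NULL
6 | NULL
7 | NULL
8 | Tom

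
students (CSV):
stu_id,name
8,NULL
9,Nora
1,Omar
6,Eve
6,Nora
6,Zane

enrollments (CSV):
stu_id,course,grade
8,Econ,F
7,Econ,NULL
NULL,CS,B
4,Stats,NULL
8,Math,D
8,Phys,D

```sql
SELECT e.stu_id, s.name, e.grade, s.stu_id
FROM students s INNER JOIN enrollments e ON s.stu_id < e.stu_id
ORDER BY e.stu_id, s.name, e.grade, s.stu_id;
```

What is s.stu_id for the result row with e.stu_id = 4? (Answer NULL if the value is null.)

INNER JOIN keeps only pairs where the ON condition holds.
Matching on s.stu_id < e.stu_id. A NULL in a compared column never satisfies the condition.
- s (stu_id=8) has no partner → excluded.
- s (stu_id=9) has no partner → excluded.
- s (stu_id=1) pairs with 5 row(s) of e.
- s (stu_id=6) pairs with 4 row(s) of e.
- s (stu_id=6) pairs with 4 row(s) of e.
- s (stu_id=6) pairs with 4 row(s) of e.

1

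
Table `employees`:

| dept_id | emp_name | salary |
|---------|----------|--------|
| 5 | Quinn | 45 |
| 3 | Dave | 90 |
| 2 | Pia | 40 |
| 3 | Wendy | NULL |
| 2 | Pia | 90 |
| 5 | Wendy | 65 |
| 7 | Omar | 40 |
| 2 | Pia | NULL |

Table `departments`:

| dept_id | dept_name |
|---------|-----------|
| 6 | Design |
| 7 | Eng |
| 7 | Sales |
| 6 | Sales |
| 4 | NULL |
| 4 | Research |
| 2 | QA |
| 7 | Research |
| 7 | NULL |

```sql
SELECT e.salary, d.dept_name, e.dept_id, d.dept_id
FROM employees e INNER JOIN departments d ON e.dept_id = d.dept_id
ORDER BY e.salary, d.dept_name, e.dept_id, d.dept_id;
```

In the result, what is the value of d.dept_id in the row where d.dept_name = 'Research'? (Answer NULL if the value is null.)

7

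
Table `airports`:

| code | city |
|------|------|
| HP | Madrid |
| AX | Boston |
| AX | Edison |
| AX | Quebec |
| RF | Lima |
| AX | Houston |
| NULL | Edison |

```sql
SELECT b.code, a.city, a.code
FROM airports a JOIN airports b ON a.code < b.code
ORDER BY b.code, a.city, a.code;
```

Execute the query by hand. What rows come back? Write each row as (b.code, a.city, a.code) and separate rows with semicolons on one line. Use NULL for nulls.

INNER JOIN keeps only pairs where the ON condition holds.
Matching on a.code < b.code. A NULL in a compared column never satisfies the condition.
Matched pairs: 9.

(HP, Boston, AX); (HP, Edison, AX); (HP, Houston, AX); (HP, Quebec, AX); (RF, Boston, AX); (RF, Edison, AX); (RF, Houston, AX); (RF, Madrid, HP); (RF, Quebec, AX)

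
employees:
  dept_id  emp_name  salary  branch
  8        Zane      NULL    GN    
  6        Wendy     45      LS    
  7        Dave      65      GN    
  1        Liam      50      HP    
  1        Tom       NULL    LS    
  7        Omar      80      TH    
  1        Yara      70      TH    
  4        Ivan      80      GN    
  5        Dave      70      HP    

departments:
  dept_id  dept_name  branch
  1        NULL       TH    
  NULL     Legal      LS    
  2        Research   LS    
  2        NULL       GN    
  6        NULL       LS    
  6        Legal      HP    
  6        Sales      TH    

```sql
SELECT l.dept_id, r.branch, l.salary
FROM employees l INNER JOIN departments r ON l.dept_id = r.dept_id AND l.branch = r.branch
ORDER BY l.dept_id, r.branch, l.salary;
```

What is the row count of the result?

2

INNER JOIN keeps only pairs where the ON condition holds.
Matching on l.dept_id = r.dept_id AND l.branch = r.branch. A NULL in a compared column never satisfies the condition.
- l (dept_id=8, branch=GN) has no partner → excluded.
- l (dept_id=6, branch=LS) pairs with 1 row(s) of r.
- l (dept_id=7, branch=GN) has no partner → excluded.
- l (dept_id=1, branch=HP) has no partner → excluded.
- l (dept_id=1, branch=LS) has no partner → excluded.
- l (dept_id=7, branch=TH) has no partner → excluded.
- l (dept_id=1, branch=TH) pairs with 1 row(s) of r.
- l (dept_id=4, branch=GN) has no partner → excluded.
- l (dept_id=5, branch=HP) has no partner → excluded.
Total: 2 rows.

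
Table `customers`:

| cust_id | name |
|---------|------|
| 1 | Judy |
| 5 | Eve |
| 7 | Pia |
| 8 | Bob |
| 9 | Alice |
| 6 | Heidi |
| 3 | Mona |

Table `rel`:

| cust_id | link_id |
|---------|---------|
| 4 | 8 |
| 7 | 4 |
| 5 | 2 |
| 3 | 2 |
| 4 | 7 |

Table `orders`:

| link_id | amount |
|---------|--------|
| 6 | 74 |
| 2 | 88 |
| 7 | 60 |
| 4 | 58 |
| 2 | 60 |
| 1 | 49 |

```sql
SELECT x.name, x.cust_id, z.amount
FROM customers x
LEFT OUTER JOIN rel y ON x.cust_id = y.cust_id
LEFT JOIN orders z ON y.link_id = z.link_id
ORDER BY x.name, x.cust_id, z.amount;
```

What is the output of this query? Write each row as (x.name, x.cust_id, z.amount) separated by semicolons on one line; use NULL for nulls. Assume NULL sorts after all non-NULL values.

Step 1 — x LEFT JOIN y on cust_id → 7 row(s).
Then LEFT JOIN `orders z` on link_id: each of those 7 rows is kept; rows whose y.link_id has no match in z get NULL for z's columns.

(Alice, 9, NULL); (Bob, 8, NULL); (Eve, 5, 60); (Eve, 5, 88); (Heidi, 6, NULL); (Judy, 1, NULL); (Mona, 3, 60); (Mona, 3, 88); (Pia, 7, 58)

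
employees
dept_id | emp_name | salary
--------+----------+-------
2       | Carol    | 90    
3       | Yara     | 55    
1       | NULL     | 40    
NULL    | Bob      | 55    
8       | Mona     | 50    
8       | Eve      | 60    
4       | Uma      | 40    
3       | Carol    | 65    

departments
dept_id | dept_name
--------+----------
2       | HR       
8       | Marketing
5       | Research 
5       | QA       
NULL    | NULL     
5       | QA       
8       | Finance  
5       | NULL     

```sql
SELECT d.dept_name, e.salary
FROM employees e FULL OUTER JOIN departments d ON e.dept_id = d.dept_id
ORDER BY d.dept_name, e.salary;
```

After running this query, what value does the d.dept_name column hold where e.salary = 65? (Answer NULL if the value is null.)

NULL

FULL OUTER JOIN keeps every row from both sides; unmatched rows get NULL for the other side's columns.
Matching on e.dept_id = d.dept_id. A NULL in a compared column never satisfies the condition.
- e[0] dept_id=2 → 1 match(es) in d → 1 row(s).
- e[1] dept_id=3 → no match; kept with NULLs on the d side.
- e[2] dept_id=1 → no match; kept with NULLs on the d side.
- e[3] dept_id=NULL → no match; kept with NULLs on the d side.
- e[4] dept_id=8 → 2 match(es) in d → 2 row(s).
- e[5] dept_id=8 → 2 match(es) in d → 2 row(s).
- e[6] dept_id=4 → no match; kept with NULLs on the d side.
- e[7] dept_id=3 → no match; kept with NULLs on the d side.
- plus 5 unmatched d row(s), each kept with NULL e columns.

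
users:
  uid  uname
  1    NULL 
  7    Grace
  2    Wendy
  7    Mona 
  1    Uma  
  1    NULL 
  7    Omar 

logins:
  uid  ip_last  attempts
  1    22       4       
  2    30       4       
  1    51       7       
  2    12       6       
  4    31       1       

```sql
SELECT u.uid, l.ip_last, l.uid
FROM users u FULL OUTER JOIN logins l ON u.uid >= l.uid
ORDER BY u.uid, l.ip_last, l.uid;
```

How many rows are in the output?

25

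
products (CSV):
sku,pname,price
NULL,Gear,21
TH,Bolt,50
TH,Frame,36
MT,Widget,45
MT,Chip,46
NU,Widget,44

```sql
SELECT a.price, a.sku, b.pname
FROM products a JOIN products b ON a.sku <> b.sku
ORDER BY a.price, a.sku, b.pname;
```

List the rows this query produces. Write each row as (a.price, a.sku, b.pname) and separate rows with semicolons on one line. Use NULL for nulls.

(36, TH, Chip); (36, TH, Widget); (36, TH, Widget); (44, NU, Bolt); (44, NU, Chip); (44, NU, Frame); (44, NU, Widget); (45, MT, Bolt); (45, MT, Frame); (45, MT, Widget); (46, MT, Bolt); (46, MT, Frame); (46, MT, Widget); (50, TH, Chip); (50, TH, Widget); (50, TH, Widget)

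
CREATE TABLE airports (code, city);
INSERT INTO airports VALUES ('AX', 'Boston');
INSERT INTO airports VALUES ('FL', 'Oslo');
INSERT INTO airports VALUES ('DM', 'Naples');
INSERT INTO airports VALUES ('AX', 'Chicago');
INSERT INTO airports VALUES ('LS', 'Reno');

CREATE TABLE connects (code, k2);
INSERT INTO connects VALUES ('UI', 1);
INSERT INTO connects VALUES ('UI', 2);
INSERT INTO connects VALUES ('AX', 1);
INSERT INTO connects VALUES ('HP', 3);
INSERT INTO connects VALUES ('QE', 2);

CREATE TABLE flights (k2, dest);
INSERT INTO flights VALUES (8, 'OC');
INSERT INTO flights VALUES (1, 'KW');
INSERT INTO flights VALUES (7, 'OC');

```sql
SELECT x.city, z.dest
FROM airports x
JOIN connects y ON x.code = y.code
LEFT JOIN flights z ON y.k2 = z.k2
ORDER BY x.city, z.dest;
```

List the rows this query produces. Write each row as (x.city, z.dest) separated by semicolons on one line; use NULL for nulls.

(Boston, KW); (Chicago, KW)

Step 1 — x INNER JOIN y on code → 2 row(s).
Then LEFT JOIN `flights z` on k2: each of those 2 rows is kept; rows whose y.k2 has no match in z get NULL for z's columns.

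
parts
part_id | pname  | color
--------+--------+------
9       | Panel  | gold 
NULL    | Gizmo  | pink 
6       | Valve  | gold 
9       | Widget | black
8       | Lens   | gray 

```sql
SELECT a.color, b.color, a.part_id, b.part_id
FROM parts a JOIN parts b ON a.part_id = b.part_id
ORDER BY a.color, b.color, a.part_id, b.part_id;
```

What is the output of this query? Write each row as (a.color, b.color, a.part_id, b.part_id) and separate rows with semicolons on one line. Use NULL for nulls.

INNER JOIN keeps only pairs where the ON condition holds.
Matching on a.part_id = b.part_id. A NULL in a compared column never satisfies the condition.
Matched pairs: 6.

(black, black, 9, 9); (black, gold, 9, 9); (gold, black, 9, 9); (gold, gold, 6, 6); (gold, gold, 9, 9); (gray, gray, 8, 8)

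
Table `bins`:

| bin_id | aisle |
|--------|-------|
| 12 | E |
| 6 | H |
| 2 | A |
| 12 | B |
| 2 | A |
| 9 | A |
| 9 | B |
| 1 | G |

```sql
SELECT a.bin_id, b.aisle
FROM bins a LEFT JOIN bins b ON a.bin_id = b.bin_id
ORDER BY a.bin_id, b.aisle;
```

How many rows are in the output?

14

LEFT JOIN keeps every row from `bins a`; unmatched rows get NULL for `bins b`'s columns.
Matching on a.bin_id = b.bin_id.
Matched pairs: 14; unmatched a rows kept: 0.
Total: 14 rows.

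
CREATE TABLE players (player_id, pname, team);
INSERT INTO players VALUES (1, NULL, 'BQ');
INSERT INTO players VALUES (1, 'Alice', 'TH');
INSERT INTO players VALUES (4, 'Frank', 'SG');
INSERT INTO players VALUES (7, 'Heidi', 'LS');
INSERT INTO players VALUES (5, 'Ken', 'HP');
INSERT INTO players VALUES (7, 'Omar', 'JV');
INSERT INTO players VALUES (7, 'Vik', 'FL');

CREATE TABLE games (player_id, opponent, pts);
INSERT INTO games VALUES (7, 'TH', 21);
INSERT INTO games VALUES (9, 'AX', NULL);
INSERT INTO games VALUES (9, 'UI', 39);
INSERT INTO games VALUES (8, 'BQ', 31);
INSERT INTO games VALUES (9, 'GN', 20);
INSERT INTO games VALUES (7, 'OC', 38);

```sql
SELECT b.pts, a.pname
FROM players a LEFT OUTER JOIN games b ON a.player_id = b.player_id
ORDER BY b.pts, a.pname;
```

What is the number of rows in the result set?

10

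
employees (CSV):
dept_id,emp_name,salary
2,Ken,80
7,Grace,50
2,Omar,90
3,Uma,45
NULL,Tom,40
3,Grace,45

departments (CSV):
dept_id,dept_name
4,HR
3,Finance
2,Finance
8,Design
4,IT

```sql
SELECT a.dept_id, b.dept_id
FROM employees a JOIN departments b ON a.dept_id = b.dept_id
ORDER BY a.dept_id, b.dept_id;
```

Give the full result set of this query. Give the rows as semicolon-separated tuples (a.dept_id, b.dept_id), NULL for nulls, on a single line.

INNER JOIN keeps only pairs where the ON condition holds.
Matching on a.dept_id = b.dept_id. A NULL in a compared column never satisfies the condition.
Matched pairs: 4.

(2, 2); (2, 2); (3, 3); (3, 3)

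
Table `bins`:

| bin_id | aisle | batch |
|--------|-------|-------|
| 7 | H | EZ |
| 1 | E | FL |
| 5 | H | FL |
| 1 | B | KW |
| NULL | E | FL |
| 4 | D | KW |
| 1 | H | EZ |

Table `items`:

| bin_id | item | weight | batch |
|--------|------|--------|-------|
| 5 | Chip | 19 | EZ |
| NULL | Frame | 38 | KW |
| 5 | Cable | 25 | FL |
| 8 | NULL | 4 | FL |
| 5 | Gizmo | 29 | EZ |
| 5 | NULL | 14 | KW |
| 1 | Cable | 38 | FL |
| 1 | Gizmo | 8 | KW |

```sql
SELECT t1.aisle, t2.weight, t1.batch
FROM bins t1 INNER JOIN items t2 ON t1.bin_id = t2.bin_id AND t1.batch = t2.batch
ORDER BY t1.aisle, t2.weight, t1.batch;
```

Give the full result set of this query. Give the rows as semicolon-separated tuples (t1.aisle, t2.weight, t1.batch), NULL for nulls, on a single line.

(B, 8, KW); (E, 38, FL); (H, 25, FL)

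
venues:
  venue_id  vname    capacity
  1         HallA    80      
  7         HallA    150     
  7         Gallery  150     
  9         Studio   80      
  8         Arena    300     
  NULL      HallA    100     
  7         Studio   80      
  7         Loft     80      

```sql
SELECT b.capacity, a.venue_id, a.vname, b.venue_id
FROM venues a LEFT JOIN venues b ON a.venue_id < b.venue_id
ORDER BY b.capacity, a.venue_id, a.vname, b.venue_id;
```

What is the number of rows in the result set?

17

LEFT JOIN keeps every row from `venues a`; unmatched rows get NULL for `venues b`'s columns.
Matching on a.venue_id < b.venue_id. A NULL in a compared column never satisfies the condition.
- a row (venue_id=1): matches 6 b row(s) → 6 output row(s).
- a row (venue_id=7): matches 2 b row(s) → 2 output row(s).
- a row (venue_id=7): matches 2 b row(s) → 2 output row(s).
- a row (venue_id=9): no match → kept, b columns NULL.
- a row (venue_id=8): matches 1 b row(s) → 1 output row(s).
- a row (venue_id=NULL): no match → kept, b columns NULL.
- a row (venue_id=7): matches 2 b row(s) → 2 output row(s).
- a row (venue_id=7): matches 2 b row(s) → 2 output row(s).
Total: 15 matched + 2 padded = 17 rows.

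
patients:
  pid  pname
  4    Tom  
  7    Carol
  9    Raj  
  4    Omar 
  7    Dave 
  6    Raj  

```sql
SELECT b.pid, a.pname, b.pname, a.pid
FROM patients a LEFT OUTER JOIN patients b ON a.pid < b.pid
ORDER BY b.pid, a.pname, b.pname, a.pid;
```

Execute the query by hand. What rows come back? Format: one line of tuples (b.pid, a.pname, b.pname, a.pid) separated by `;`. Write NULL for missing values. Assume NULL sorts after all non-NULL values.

(6, Omar, Raj, 4); (6, Tom, Raj, 4); (7, Omar, Carol, 4); (7, Omar, Dave, 4); (7, Raj, Carol, 6); (7, Raj, Dave, 6); (7, Tom, Carol, 4); (7, Tom, Dave, 4); (9, Carol, Raj, 7); (9, Dave, Raj, 7); (9, Omar, Raj, 4); (9, Raj, Raj, 6); (9, Tom, Raj, 4); (NULL, Raj, NULL, 9)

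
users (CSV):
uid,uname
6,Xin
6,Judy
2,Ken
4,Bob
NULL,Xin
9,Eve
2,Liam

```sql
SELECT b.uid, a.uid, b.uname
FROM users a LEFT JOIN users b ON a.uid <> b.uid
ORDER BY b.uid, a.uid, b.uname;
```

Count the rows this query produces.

LEFT JOIN keeps every row from `users a`; unmatched rows get NULL for `users b`'s columns.
Matching on a.uid <> b.uid. A NULL in a compared column never satisfies the condition.
- uid=6: 4 matching b row(s), so 4 row(s) emitted.
- uid=6: 4 matching b row(s), so 4 row(s) emitted.
- uid=2: 4 matching b row(s), so 4 row(s) emitted.
- uid=4: 5 matching b row(s), so 5 row(s) emitted.
- uid=NULL: no b row matches, row kept with b columns NULL.
- uid=9: 5 matching b row(s), so 5 row(s) emitted.
- uid=2: 4 matching b row(s), so 4 row(s) emitted.
Total: 26 matched + 1 padded = 27 rows.

27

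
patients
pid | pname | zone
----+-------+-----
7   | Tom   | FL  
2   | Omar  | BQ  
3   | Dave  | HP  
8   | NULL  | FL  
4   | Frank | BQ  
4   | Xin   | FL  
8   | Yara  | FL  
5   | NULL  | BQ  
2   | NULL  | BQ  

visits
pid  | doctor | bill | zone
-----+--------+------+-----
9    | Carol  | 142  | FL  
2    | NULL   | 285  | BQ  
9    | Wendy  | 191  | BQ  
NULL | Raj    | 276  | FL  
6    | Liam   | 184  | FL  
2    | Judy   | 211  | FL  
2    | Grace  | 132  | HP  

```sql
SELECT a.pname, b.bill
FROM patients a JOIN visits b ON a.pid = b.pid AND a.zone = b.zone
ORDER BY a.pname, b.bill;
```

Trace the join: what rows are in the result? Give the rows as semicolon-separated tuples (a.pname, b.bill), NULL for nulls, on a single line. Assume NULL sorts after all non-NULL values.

(Omar, 285); (NULL, 285)

INNER JOIN keeps only pairs where the ON condition holds.
Matching on a.pid = b.pid AND a.zone = b.zone. A NULL in a compared column never satisfies the condition.
Matched pairs: 2.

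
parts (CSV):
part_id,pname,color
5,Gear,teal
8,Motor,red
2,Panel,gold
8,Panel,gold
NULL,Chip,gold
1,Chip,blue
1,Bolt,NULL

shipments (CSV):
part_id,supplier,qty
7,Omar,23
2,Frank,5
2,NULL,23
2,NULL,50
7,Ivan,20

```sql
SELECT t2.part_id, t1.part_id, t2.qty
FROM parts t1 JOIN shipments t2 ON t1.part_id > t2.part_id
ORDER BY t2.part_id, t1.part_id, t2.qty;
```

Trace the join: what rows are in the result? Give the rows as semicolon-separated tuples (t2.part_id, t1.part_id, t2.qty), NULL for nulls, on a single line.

INNER JOIN keeps only pairs where the ON condition holds.
Matching on t1.part_id > t2.part_id. A NULL in a compared column never satisfies the condition.
Matched pairs: 13.

(2, 5, 5); (2, 5, 23); (2, 5, 50); (2, 8, 5); (2, 8, 5); (2, 8, 23); (2, 8, 23); (2, 8, 50); (2, 8, 50); (7, 8, 20); (7, 8, 20); (7, 8, 23); (7, 8, 23)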